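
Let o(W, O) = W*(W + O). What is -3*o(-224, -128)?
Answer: -236544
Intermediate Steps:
o(W, O) = W*(O + W)
-3*o(-224, -128) = -(-672)*(-128 - 224) = -(-672)*(-352) = -3*78848 = -236544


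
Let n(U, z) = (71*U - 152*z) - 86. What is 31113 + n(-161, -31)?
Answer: 24308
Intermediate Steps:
n(U, z) = -86 - 152*z + 71*U (n(U, z) = (-152*z + 71*U) - 86 = -86 - 152*z + 71*U)
31113 + n(-161, -31) = 31113 + (-86 - 152*(-31) + 71*(-161)) = 31113 + (-86 + 4712 - 11431) = 31113 - 6805 = 24308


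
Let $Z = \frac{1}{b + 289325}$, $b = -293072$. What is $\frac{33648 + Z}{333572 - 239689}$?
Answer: $\frac{126079055}{351779601} \approx 0.3584$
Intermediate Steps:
$Z = - \frac{1}{3747}$ ($Z = \frac{1}{-293072 + 289325} = \frac{1}{-3747} = - \frac{1}{3747} \approx -0.00026688$)
$\frac{33648 + Z}{333572 - 239689} = \frac{33648 - \frac{1}{3747}}{333572 - 239689} = \frac{126079055}{3747 \cdot 93883} = \frac{126079055}{3747} \cdot \frac{1}{93883} = \frac{126079055}{351779601}$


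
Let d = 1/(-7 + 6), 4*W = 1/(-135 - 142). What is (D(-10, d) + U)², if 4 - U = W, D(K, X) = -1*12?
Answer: 78552769/1227664 ≈ 63.986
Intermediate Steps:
W = -1/1108 (W = 1/(4*(-135 - 142)) = (¼)/(-277) = (¼)*(-1/277) = -1/1108 ≈ -0.00090253)
d = -1 (d = 1/(-1) = -1)
D(K, X) = -12
U = 4433/1108 (U = 4 - 1*(-1/1108) = 4 + 1/1108 = 4433/1108 ≈ 4.0009)
(D(-10, d) + U)² = (-12 + 4433/1108)² = (-8863/1108)² = 78552769/1227664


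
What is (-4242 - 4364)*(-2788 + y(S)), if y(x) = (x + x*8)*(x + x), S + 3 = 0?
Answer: 22599356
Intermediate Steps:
S = -3 (S = -3 + 0 = -3)
y(x) = 18*x² (y(x) = (x + 8*x)*(2*x) = (9*x)*(2*x) = 18*x²)
(-4242 - 4364)*(-2788 + y(S)) = (-4242 - 4364)*(-2788 + 18*(-3)²) = -8606*(-2788 + 18*9) = -8606*(-2788 + 162) = -8606*(-2626) = 22599356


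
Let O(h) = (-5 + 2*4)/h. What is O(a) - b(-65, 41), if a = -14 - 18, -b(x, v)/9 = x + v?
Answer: -6915/32 ≈ -216.09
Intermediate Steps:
b(x, v) = -9*v - 9*x (b(x, v) = -9*(x + v) = -9*(v + x) = -9*v - 9*x)
a = -32
O(h) = 3/h (O(h) = (-5 + 8)/h = 3/h)
O(a) - b(-65, 41) = 3/(-32) - (-9*41 - 9*(-65)) = 3*(-1/32) - (-369 + 585) = -3/32 - 1*216 = -3/32 - 216 = -6915/32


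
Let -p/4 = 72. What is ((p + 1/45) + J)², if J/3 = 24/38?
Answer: 59829649201/731025 ≈ 81844.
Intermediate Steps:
p = -288 (p = -4*72 = -288)
J = 36/19 (J = 3*(24/38) = 3*(24*(1/38)) = 3*(12/19) = 36/19 ≈ 1.8947)
((p + 1/45) + J)² = ((-288 + 1/45) + 36/19)² = (-12959/45 + 36/19)² = (-244601/855)² = 59829649201/731025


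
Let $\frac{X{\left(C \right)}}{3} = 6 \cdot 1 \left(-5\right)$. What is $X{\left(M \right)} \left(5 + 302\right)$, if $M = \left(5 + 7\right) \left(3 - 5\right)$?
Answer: $-27630$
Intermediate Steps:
$M = -24$ ($M = 12 \left(-2\right) = -24$)
$X{\left(C \right)} = -90$ ($X{\left(C \right)} = 3 \cdot 6 \cdot 1 \left(-5\right) = 3 \cdot 6 \left(-5\right) = 3 \left(-30\right) = -90$)
$X{\left(M \right)} \left(5 + 302\right) = - 90 \left(5 + 302\right) = \left(-90\right) 307 = -27630$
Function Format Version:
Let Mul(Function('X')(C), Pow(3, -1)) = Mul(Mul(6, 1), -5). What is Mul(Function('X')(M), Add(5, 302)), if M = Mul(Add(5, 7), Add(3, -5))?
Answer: -27630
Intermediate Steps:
M = -24 (M = Mul(12, -2) = -24)
Function('X')(C) = -90 (Function('X')(C) = Mul(3, Mul(Mul(6, 1), -5)) = Mul(3, Mul(6, -5)) = Mul(3, -30) = -90)
Mul(Function('X')(M), Add(5, 302)) = Mul(-90, Add(5, 302)) = Mul(-90, 307) = -27630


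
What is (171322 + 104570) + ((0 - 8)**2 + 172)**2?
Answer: 331588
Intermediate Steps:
(171322 + 104570) + ((0 - 8)**2 + 172)**2 = 275892 + ((-8)**2 + 172)**2 = 275892 + (64 + 172)**2 = 275892 + 236**2 = 275892 + 55696 = 331588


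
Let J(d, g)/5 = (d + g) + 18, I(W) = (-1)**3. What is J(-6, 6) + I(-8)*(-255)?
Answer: 345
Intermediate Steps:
I(W) = -1
J(d, g) = 90 + 5*d + 5*g (J(d, g) = 5*((d + g) + 18) = 5*(18 + d + g) = 90 + 5*d + 5*g)
J(-6, 6) + I(-8)*(-255) = (90 + 5*(-6) + 5*6) - 1*(-255) = (90 - 30 + 30) + 255 = 90 + 255 = 345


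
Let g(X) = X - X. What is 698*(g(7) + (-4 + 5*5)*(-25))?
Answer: -366450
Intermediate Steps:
g(X) = 0
698*(g(7) + (-4 + 5*5)*(-25)) = 698*(0 + (-4 + 5*5)*(-25)) = 698*(0 + (-4 + 25)*(-25)) = 698*(0 + 21*(-25)) = 698*(0 - 525) = 698*(-525) = -366450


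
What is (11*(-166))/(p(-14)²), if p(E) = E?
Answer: -913/98 ≈ -9.3163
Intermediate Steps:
(11*(-166))/(p(-14)²) = (11*(-166))/((-14)²) = -1826/196 = -1826*1/196 = -913/98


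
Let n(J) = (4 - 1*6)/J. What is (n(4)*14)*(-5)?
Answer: 35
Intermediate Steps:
n(J) = -2/J (n(J) = (4 - 6)/J = -2/J)
(n(4)*14)*(-5) = (-2/4*14)*(-5) = (-2*¼*14)*(-5) = -½*14*(-5) = -7*(-5) = 35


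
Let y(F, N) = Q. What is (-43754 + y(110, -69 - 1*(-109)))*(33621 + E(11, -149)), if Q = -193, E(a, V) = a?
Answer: -1478025504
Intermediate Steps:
y(F, N) = -193
(-43754 + y(110, -69 - 1*(-109)))*(33621 + E(11, -149)) = (-43754 - 193)*(33621 + 11) = -43947*33632 = -1478025504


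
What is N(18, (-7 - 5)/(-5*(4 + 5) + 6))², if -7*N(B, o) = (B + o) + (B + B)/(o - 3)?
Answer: 5044516/10144225 ≈ 0.49728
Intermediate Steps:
N(B, o) = -B/7 - o/7 - 2*B/(7*(-3 + o)) (N(B, o) = -((B + o) + (B + B)/(o - 3))/7 = -((B + o) + (2*B)/(-3 + o))/7 = -((B + o) + 2*B/(-3 + o))/7 = -(B + o + 2*B/(-3 + o))/7 = -B/7 - o/7 - 2*B/(7*(-3 + o)))
N(18, (-7 - 5)/(-5*(4 + 5) + 6))² = ((18 - ((-7 - 5)/(-5*(4 + 5) + 6))² + 3*((-7 - 5)/(-5*(4 + 5) + 6)) - 1*18*(-7 - 5)/(-5*(4 + 5) + 6))/(7*(-3 + (-7 - 5)/(-5*(4 + 5) + 6))))² = ((18 - (-12/(-5*9 + 6))² + 3*(-12/(-5*9 + 6)) - 1*18*(-12/(-5*9 + 6)))/(7*(-3 - 12/(-5*9 + 6))))² = ((18 - (-12/(-45 + 6))² + 3*(-12/(-45 + 6)) - 1*18*(-12/(-45 + 6)))/(7*(-3 - 12/(-45 + 6))))² = ((18 - (-12/(-39))² + 3*(-12/(-39)) - 1*18*(-12/(-39)))/(7*(-3 - 12/(-39))))² = ((18 - (-12*(-1/39))² + 3*(-12*(-1/39)) - 1*18*(-12*(-1/39)))/(7*(-3 - 12*(-1/39))))² = ((18 - (4/13)² + 3*(4/13) - 1*18*4/13)/(7*(-3 + 4/13)))² = ((18 - 1*16/169 + 12/13 - 72/13)/(7*(-35/13)))² = ((⅐)*(-13/35)*(18 - 16/169 + 12/13 - 72/13))² = ((⅐)*(-13/35)*(2246/169))² = (-2246/3185)² = 5044516/10144225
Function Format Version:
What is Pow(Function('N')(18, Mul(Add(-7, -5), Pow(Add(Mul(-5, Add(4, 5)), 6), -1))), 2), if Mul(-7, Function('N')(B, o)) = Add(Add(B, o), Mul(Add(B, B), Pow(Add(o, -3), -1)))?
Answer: Rational(5044516, 10144225) ≈ 0.49728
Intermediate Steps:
Function('N')(B, o) = Add(Mul(Rational(-1, 7), B), Mul(Rational(-1, 7), o), Mul(Rational(-2, 7), B, Pow(Add(-3, o), -1))) (Function('N')(B, o) = Mul(Rational(-1, 7), Add(Add(B, o), Mul(Add(B, B), Pow(Add(o, -3), -1)))) = Mul(Rational(-1, 7), Add(Add(B, o), Mul(Mul(2, B), Pow(Add(-3, o), -1)))) = Mul(Rational(-1, 7), Add(Add(B, o), Mul(2, B, Pow(Add(-3, o), -1)))) = Mul(Rational(-1, 7), Add(B, o, Mul(2, B, Pow(Add(-3, o), -1)))) = Add(Mul(Rational(-1, 7), B), Mul(Rational(-1, 7), o), Mul(Rational(-2, 7), B, Pow(Add(-3, o), -1))))
Pow(Function('N')(18, Mul(Add(-7, -5), Pow(Add(Mul(-5, Add(4, 5)), 6), -1))), 2) = Pow(Mul(Rational(1, 7), Pow(Add(-3, Mul(Add(-7, -5), Pow(Add(Mul(-5, Add(4, 5)), 6), -1))), -1), Add(18, Mul(-1, Pow(Mul(Add(-7, -5), Pow(Add(Mul(-5, Add(4, 5)), 6), -1)), 2)), Mul(3, Mul(Add(-7, -5), Pow(Add(Mul(-5, Add(4, 5)), 6), -1))), Mul(-1, 18, Mul(Add(-7, -5), Pow(Add(Mul(-5, Add(4, 5)), 6), -1))))), 2) = Pow(Mul(Rational(1, 7), Pow(Add(-3, Mul(-12, Pow(Add(Mul(-5, 9), 6), -1))), -1), Add(18, Mul(-1, Pow(Mul(-12, Pow(Add(Mul(-5, 9), 6), -1)), 2)), Mul(3, Mul(-12, Pow(Add(Mul(-5, 9), 6), -1))), Mul(-1, 18, Mul(-12, Pow(Add(Mul(-5, 9), 6), -1))))), 2) = Pow(Mul(Rational(1, 7), Pow(Add(-3, Mul(-12, Pow(Add(-45, 6), -1))), -1), Add(18, Mul(-1, Pow(Mul(-12, Pow(Add(-45, 6), -1)), 2)), Mul(3, Mul(-12, Pow(Add(-45, 6), -1))), Mul(-1, 18, Mul(-12, Pow(Add(-45, 6), -1))))), 2) = Pow(Mul(Rational(1, 7), Pow(Add(-3, Mul(-12, Pow(-39, -1))), -1), Add(18, Mul(-1, Pow(Mul(-12, Pow(-39, -1)), 2)), Mul(3, Mul(-12, Pow(-39, -1))), Mul(-1, 18, Mul(-12, Pow(-39, -1))))), 2) = Pow(Mul(Rational(1, 7), Pow(Add(-3, Mul(-12, Rational(-1, 39))), -1), Add(18, Mul(-1, Pow(Mul(-12, Rational(-1, 39)), 2)), Mul(3, Mul(-12, Rational(-1, 39))), Mul(-1, 18, Mul(-12, Rational(-1, 39))))), 2) = Pow(Mul(Rational(1, 7), Pow(Add(-3, Rational(4, 13)), -1), Add(18, Mul(-1, Pow(Rational(4, 13), 2)), Mul(3, Rational(4, 13)), Mul(-1, 18, Rational(4, 13)))), 2) = Pow(Mul(Rational(1, 7), Pow(Rational(-35, 13), -1), Add(18, Mul(-1, Rational(16, 169)), Rational(12, 13), Rational(-72, 13))), 2) = Pow(Mul(Rational(1, 7), Rational(-13, 35), Add(18, Rational(-16, 169), Rational(12, 13), Rational(-72, 13))), 2) = Pow(Mul(Rational(1, 7), Rational(-13, 35), Rational(2246, 169)), 2) = Pow(Rational(-2246, 3185), 2) = Rational(5044516, 10144225)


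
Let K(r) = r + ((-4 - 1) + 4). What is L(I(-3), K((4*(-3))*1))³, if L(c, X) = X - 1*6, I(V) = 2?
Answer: -6859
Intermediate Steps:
K(r) = -1 + r (K(r) = r + (-5 + 4) = r - 1 = -1 + r)
L(c, X) = -6 + X (L(c, X) = X - 6 = -6 + X)
L(I(-3), K((4*(-3))*1))³ = (-6 + (-1 + (4*(-3))*1))³ = (-6 + (-1 - 12*1))³ = (-6 + (-1 - 12))³ = (-6 - 13)³ = (-19)³ = -6859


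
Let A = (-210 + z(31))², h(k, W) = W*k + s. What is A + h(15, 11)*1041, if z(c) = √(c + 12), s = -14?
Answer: 201334 - 420*√43 ≈ 1.9858e+5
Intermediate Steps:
h(k, W) = -14 + W*k (h(k, W) = W*k - 14 = -14 + W*k)
z(c) = √(12 + c)
A = (-210 + √43)² (A = (-210 + √(12 + 31))² = (-210 + √43)² ≈ 41389.)
A + h(15, 11)*1041 = (210 - √43)² + (-14 + 11*15)*1041 = (210 - √43)² + (-14 + 165)*1041 = (210 - √43)² + 151*1041 = (210 - √43)² + 157191 = 157191 + (210 - √43)²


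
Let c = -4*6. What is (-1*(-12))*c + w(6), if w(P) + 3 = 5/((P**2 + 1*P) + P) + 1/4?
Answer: -13951/48 ≈ -290.65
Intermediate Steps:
c = -24
w(P) = -11/4 + 5/(P**2 + 2*P) (w(P) = -3 + (5/((P**2 + 1*P) + P) + 1/4) = -3 + (5/((P**2 + P) + P) + 1*(1/4)) = -3 + (5/((P + P**2) + P) + 1/4) = -3 + (5/(P**2 + 2*P) + 1/4) = -3 + (1/4 + 5/(P**2 + 2*P)) = -11/4 + 5/(P**2 + 2*P))
(-1*(-12))*c + w(6) = -1*(-12)*(-24) + (1/4)*(20 - 22*6 - 11*6**2)/(6*(2 + 6)) = 12*(-24) + (1/4)*(1/6)*(20 - 132 - 11*36)/8 = -288 + (1/4)*(1/6)*(1/8)*(20 - 132 - 396) = -288 + (1/4)*(1/6)*(1/8)*(-508) = -288 - 127/48 = -13951/48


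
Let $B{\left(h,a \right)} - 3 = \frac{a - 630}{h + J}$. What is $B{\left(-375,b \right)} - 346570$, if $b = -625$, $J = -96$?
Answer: $- \frac{163231802}{471} \approx -3.4656 \cdot 10^{5}$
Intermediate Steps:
$B{\left(h,a \right)} = 3 + \frac{-630 + a}{-96 + h}$ ($B{\left(h,a \right)} = 3 + \frac{a - 630}{h - 96} = 3 + \frac{-630 + a}{-96 + h}$)
$B{\left(-375,b \right)} - 346570 = \frac{-918 - 625 + 3 \left(-375\right)}{-96 - 375} - 346570 = \frac{-918 - 625 - 1125}{-471} - 346570 = \left(- \frac{1}{471}\right) \left(-2668\right) - 346570 = \frac{2668}{471} - 346570 = - \frac{163231802}{471}$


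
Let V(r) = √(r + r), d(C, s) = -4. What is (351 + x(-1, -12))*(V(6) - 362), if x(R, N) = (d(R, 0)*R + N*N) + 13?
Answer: -185344 + 1024*√3 ≈ -1.8357e+5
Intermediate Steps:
x(R, N) = 13 + N² - 4*R (x(R, N) = (-4*R + N*N) + 13 = (-4*R + N²) + 13 = (N² - 4*R) + 13 = 13 + N² - 4*R)
V(r) = √2*√r (V(r) = √(2*r) = √2*√r)
(351 + x(-1, -12))*(V(6) - 362) = (351 + (13 + (-12)² - 4*(-1)))*(√2*√6 - 362) = (351 + (13 + 144 + 4))*(2*√3 - 362) = (351 + 161)*(-362 + 2*√3) = 512*(-362 + 2*√3) = -185344 + 1024*√3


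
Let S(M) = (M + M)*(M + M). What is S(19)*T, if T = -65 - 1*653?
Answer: -1036792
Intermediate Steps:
S(M) = 4*M² (S(M) = (2*M)*(2*M) = 4*M²)
T = -718 (T = -65 - 653 = -718)
S(19)*T = (4*19²)*(-718) = (4*361)*(-718) = 1444*(-718) = -1036792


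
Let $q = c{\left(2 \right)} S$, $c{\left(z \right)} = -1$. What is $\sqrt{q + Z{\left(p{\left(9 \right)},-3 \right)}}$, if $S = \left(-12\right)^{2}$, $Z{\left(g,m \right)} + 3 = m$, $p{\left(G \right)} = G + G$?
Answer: $5 i \sqrt{6} \approx 12.247 i$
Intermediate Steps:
$p{\left(G \right)} = 2 G$
$Z{\left(g,m \right)} = -3 + m$
$S = 144$
$q = -144$ ($q = \left(-1\right) 144 = -144$)
$\sqrt{q + Z{\left(p{\left(9 \right)},-3 \right)}} = \sqrt{-144 - 6} = \sqrt{-150} = 5 i \sqrt{6}$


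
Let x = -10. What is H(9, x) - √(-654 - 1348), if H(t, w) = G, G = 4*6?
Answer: 24 - I*√2002 ≈ 24.0 - 44.744*I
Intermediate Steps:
G = 24
H(t, w) = 24
H(9, x) - √(-654 - 1348) = 24 - √(-654 - 1348) = 24 - √(-2002) = 24 - I*√2002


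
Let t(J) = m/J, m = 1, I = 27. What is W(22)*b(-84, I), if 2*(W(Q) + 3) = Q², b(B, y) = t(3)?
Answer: 239/3 ≈ 79.667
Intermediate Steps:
t(J) = 1/J
b(B, y) = ⅓ (b(B, y) = 1/3 = ⅓)
W(Q) = -3 + Q²/2
W(22)*b(-84, I) = (-3 + (½)*22²)*(⅓) = (-3 + (½)*484)*(⅓) = (-3 + 242)*(⅓) = 239*(⅓) = 239/3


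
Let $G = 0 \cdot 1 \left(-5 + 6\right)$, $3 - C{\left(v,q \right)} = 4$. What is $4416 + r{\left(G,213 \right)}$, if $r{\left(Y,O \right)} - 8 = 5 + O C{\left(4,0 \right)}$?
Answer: $4216$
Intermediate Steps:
$C{\left(v,q \right)} = -1$ ($C{\left(v,q \right)} = 3 - 4 = -1$)
$G = 0$ ($G = 0 \cdot 1 = 0$)
$r{\left(Y,O \right)} = 13 - O$ ($r{\left(Y,O \right)} = 8 + \left(5 + O \left(-1\right)\right) = 8 - \left(-5 + O\right) = 13 - O$)
$4416 + r{\left(G,213 \right)} = 4416 + \left(13 - 213\right) = 4416 - 200 = 4216$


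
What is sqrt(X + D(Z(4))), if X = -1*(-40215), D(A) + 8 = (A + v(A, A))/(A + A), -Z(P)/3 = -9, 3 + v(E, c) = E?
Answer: sqrt(1447486)/6 ≈ 200.52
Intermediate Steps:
v(E, c) = -3 + E
Z(P) = 27 (Z(P) = -3*(-9) = 27)
D(A) = -8 + (-3 + 2*A)/(2*A) (D(A) = -8 + (A + (-3 + A))/(A + A) = -8 + (-3 + 2*A)/((2*A)) = -8 + (-3 + 2*A)*(1/(2*A)) = -8 + (-3 + 2*A)/(2*A))
X = 40215
sqrt(X + D(Z(4))) = sqrt(40215 + (-7 - 3/2/27)) = sqrt(40215 + (-7 - 3/2*1/27)) = sqrt(40215 + (-7 - 1/18)) = sqrt(40215 - 127/18) = sqrt(723743/18) = sqrt(1447486)/6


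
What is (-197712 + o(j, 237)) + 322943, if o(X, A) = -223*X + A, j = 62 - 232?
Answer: 163378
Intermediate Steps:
j = -170
o(X, A) = A - 223*X
(-197712 + o(j, 237)) + 322943 = (-197712 + (237 - 223*(-170))) + 322943 = (-197712 + (237 + 37910)) + 322943 = (-197712 + 38147) + 322943 = -159565 + 322943 = 163378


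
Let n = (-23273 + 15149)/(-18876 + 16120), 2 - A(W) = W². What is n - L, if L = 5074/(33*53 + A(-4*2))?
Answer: -69689/1162343 ≈ -0.059956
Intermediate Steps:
A(W) = 2 - W²
n = 2031/689 (n = -8124/(-2756) = -8124*(-1/2756) = 2031/689 ≈ 2.9478)
L = 5074/1687 (L = 5074/(33*53 + (2 - (-4*2)²)) = 5074/(1749 + (2 - 1*(-8)²)) = 5074/(1749 + (2 - 1*64)) = 5074/(1749 + (2 - 64)) = 5074/(1749 - 62) = 5074/1687 ≈ 3.0077)
n - L = 2031/689 - 1*5074/1687 = 2031/689 - 5074/1687 = -69689/1162343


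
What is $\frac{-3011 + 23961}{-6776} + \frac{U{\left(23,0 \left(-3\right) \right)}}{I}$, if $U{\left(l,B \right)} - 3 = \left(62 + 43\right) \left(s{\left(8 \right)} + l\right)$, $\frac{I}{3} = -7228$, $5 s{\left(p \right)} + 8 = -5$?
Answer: $- \frac{751305}{235466} \approx -3.1907$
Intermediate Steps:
$s{\left(p \right)} = - \frac{13}{5}$ ($s{\left(p \right)} = - \frac{8}{5} + \frac{1}{5} \left(-5\right) = - \frac{8}{5} - 1 = - \frac{13}{5}$)
$I = -21684$ ($I = 3 \left(-7228\right) = -21684$)
$U{\left(l,B \right)} = -270 + 105 l$ ($U{\left(l,B \right)} = 3 + \left(62 + 43\right) \left(- \frac{13}{5} + l\right) = 3 + 105 \left(- \frac{13}{5} + l\right) = 3 + \left(-273 + 105 l\right) = -270 + 105 l$)
$\frac{-3011 + 23961}{-6776} + \frac{U{\left(23,0 \left(-3\right) \right)}}{I} = \frac{-3011 + 23961}{-6776} + \frac{-270 + 105 \cdot 23}{-21684} = 20950 \left(- \frac{1}{6776}\right) + \left(-270 + 2415\right) \left(- \frac{1}{21684}\right) = - \frac{10475}{3388} + 2145 \left(- \frac{1}{21684}\right) = - \frac{10475}{3388} - \frac{55}{556} = - \frac{751305}{235466}$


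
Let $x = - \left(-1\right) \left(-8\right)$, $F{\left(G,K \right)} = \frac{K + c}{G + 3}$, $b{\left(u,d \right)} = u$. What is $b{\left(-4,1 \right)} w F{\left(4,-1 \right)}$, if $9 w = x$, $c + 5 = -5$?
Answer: $- \frac{352}{63} \approx -5.5873$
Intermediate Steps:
$c = -10$ ($c = -5 - 5 = -10$)
$F{\left(G,K \right)} = \frac{-10 + K}{3 + G}$ ($F{\left(G,K \right)} = \frac{K - 10}{G + 3} = \frac{-10 + K}{3 + G}$)
$x = -8$ ($x = \left(-1\right) 8 = -8$)
$w = - \frac{8}{9}$ ($w = \frac{1}{9} \left(-8\right) = - \frac{8}{9} \approx -0.88889$)
$b{\left(-4,1 \right)} w F{\left(4,-1 \right)} = \left(-4\right) \left(- \frac{8}{9}\right) \frac{-10 - 1}{3 + 4} = \frac{32 \cdot \frac{1}{7} \left(-11\right)}{9} = \frac{32}{9} \left(- \frac{11}{7}\right) = - \frac{352}{63}$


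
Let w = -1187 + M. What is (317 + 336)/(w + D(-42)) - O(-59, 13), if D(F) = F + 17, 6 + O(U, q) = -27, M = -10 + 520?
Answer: 22513/702 ≈ 32.070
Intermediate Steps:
M = 510
O(U, q) = -33 (O(U, q) = -6 - 27 = -33)
D(F) = 17 + F
w = -677 (w = -1187 + 510 = -677)
(317 + 336)/(w + D(-42)) - O(-59, 13) = (317 + 336)/(-677 + (17 - 42)) - 1*(-33) = 653/(-677 - 25) + 33 = 653/(-702) + 33 = 653*(-1/702) + 33 = -653/702 + 33 = 22513/702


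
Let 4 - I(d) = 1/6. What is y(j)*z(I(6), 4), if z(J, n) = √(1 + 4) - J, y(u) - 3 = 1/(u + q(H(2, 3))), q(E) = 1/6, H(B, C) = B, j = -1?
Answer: -69/10 + 9*√5/5 ≈ -2.8751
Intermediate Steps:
I(d) = 23/6 (I(d) = 4 - 1/6 = 4 - 1*⅙ = 4 - ⅙ = 23/6)
q(E) = ⅙
y(u) = 3 + 1/(⅙ + u) (y(u) = 3 + 1/(u + ⅙) = 3 + 1/(⅙ + u))
z(J, n) = √5 - J
y(j)*z(I(6), 4) = (9*(1 + 2*(-1))/(1 + 6*(-1)))*(√5 - 1*23/6) = (9*(1 - 2)/(1 - 6))*(√5 - 23/6) = (9*(-1)/(-5))*(-23/6 + √5) = (9*(-⅕)*(-1))*(-23/6 + √5) = 9*(-23/6 + √5)/5 = -69/10 + 9*√5/5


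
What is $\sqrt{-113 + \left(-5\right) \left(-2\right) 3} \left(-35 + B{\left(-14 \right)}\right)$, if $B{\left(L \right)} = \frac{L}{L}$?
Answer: $- 34 i \sqrt{83} \approx - 309.75 i$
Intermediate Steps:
$B{\left(L \right)} = 1$
$\sqrt{-113 + \left(-5\right) \left(-2\right) 3} \left(-35 + B{\left(-14 \right)}\right) = \sqrt{-113 + \left(-5\right) \left(-2\right) 3} \left(-35 + 1\right) = \sqrt{-113 + 10 \cdot 3} \left(-34\right) = \sqrt{-113 + 30} \left(-34\right) = \sqrt{-83} \left(-34\right) = i \sqrt{83} \left(-34\right) = - 34 i \sqrt{83}$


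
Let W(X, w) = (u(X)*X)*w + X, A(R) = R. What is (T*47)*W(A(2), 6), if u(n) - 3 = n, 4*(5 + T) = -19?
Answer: -56823/2 ≈ -28412.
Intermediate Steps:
T = -39/4 (T = -5 + (1/4)*(-19) = -5 - 19/4 = -39/4 ≈ -9.7500)
u(n) = 3 + n
W(X, w) = X + X*w*(3 + X) (W(X, w) = ((3 + X)*X)*w + X = (X*(3 + X))*w + X = X*w*(3 + X) + X = X + X*w*(3 + X))
(T*47)*W(A(2), 6) = (-39/4*47)*(2*(1 + 6*(3 + 2))) = -1833*(1 + 6*5)/2 = -1833*(1 + 30)/2 = -1833*31/2 = -1833/4*62 = -56823/2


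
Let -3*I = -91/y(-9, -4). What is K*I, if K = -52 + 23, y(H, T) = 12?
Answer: -2639/36 ≈ -73.306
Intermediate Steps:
I = 91/36 (I = -(-91)/(3*12) = -⅓*(-91/12) = 91/36 ≈ 2.5278)
K = -29
K*I = -29*91/36 = -2639/36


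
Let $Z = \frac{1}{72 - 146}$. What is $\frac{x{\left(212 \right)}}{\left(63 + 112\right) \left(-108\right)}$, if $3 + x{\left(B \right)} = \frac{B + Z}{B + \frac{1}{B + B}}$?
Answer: $\frac{1781}{16829820} \approx 0.00010582$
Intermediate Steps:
$Z = - \frac{1}{74}$ ($Z = \frac{1}{-74} = - \frac{1}{74} \approx -0.013514$)
$x{\left(B \right)} = -3 + \frac{- \frac{1}{74} + B}{B + \frac{1}{2 B}}$ ($x{\left(B \right)} = -3 + \frac{B - \frac{1}{74}}{B + \frac{1}{B + B}} = -3 + \frac{- \frac{1}{74} + B}{B + \frac{1}{2 B}}$)
$\frac{x{\left(212 \right)}}{\left(63 + 112\right) \left(-108\right)} = \frac{\frac{1}{37} \frac{1}{1 + 2 \cdot 212^{2}} \left(-111 - 212 - 148 \cdot 212^{2}\right)}{\left(63 + 112\right) \left(-108\right)} = \frac{\frac{1}{37} \frac{1}{1 + 2 \cdot 44944} \left(-111 - 212 - 6651712\right)}{175 \left(-108\right)} = \frac{\frac{1}{37} \frac{1}{1 + 89888} \left(-111 - 212 - 6651712\right)}{-18900} = \frac{1}{37} \cdot \frac{1}{89889} \left(-6652035\right) \left(- \frac{1}{18900}\right) = \left(- \frac{26715}{13357}\right) \left(- \frac{1}{18900}\right) = \frac{1781}{16829820}$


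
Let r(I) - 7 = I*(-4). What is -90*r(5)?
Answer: 1170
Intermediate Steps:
r(I) = 7 - 4*I (r(I) = 7 + I*(-4) = 7 - 4*I)
-90*r(5) = -90*(7 - 4*5) = -90*(7 - 20) = -90*(-13) = 1170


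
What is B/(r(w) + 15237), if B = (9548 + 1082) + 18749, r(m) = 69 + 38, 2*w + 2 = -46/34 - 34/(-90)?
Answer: 4197/2192 ≈ 1.9147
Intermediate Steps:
w = -1138/765 (w = -1 + (-46/34 - 34/(-90))/2 = -1 + (-46*1/34 - 34*(-1/90))/2 = -1 + (-23/17 + 17/45)/2 = -1 + (1/2)*(-746/765) = -1 - 373/765 = -1138/765 ≈ -1.4876)
r(m) = 107
B = 29379 (B = 10630 + 18749 = 29379)
B/(r(w) + 15237) = 29379/(107 + 15237) = 29379/15344 = 29379*(1/15344) = 4197/2192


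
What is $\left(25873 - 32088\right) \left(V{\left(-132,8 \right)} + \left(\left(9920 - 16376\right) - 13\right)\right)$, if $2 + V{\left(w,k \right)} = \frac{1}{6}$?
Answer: $\frac{241297375}{6} \approx 4.0216 \cdot 10^{7}$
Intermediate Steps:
$V{\left(w,k \right)} = - \frac{11}{6}$ ($V{\left(w,k \right)} = -2 + \frac{1}{6} = - \frac{11}{6}$)
$\left(25873 - 32088\right) \left(V{\left(-132,8 \right)} + \left(\left(9920 - 16376\right) - 13\right)\right) = \left(25873 - 32088\right) \left(- \frac{11}{6} + \left(\left(9920 - 16376\right) - 13\right)\right) = - 6215 \left(- \frac{11}{6} - 6469\right) = \left(-6215\right) \left(- \frac{38825}{6}\right) = \frac{241297375}{6}$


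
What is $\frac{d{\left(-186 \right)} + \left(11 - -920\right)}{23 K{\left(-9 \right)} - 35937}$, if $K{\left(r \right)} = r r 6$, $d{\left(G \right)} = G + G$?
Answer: $- \frac{559}{24759} \approx -0.022578$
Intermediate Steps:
$d{\left(G \right)} = 2 G$
$K{\left(r \right)} = 6 r^{2}$ ($K{\left(r \right)} = r^{2} \cdot 6 = 6 r^{2}$)
$\frac{d{\left(-186 \right)} + \left(11 - -920\right)}{23 K{\left(-9 \right)} - 35937} = \frac{2 \left(-186\right) + \left(11 - -920\right)}{23 \cdot 6 \left(-9\right)^{2} - 35937} = \frac{-372 + \left(11 + 920\right)}{23 \cdot 6 \cdot 81 - 35937} = \frac{-372 + 931}{23 \cdot 486 - 35937} = \frac{559}{11178 - 35937} = \frac{559}{-24759} = 559 \left(- \frac{1}{24759}\right) = - \frac{559}{24759}$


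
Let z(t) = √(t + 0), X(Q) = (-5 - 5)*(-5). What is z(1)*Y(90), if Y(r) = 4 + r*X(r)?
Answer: 4504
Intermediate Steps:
X(Q) = 50 (X(Q) = -10*(-5) = 50)
Y(r) = 4 + 50*r (Y(r) = 4 + r*50 = 4 + 50*r)
z(t) = √t
z(1)*Y(90) = √1*(4 + 50*90) = 1*(4 + 4500) = 1*4504 = 4504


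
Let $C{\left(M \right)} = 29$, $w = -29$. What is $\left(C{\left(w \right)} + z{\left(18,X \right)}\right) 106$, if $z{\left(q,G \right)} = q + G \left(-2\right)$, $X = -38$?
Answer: $13038$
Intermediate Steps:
$z{\left(q,G \right)} = q - 2 G$
$\left(C{\left(w \right)} + z{\left(18,X \right)}\right) 106 = \left(29 + \left(18 - -76\right)\right) 106 = \left(29 + \left(18 + 76\right)\right) 106 = \left(29 + 94\right) 106 = 123 \cdot 106 = 13038$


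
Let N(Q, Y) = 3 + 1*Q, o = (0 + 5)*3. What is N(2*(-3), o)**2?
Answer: 9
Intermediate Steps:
o = 15 (o = 5*3 = 15)
N(Q, Y) = 3 + Q
N(2*(-3), o)**2 = (3 + 2*(-3))**2 = (3 - 6)**2 = (-3)**2 = 9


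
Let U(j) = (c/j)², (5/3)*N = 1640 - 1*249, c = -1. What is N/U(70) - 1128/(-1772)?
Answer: 1811666502/443 ≈ 4.0895e+6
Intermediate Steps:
N = 4173/5 (N = 3*(1640 - 1*249)/5 = 3*(1640 - 249)/5 = (⅗)*1391 = 4173/5 ≈ 834.60)
U(j) = j⁻² (U(j) = (-1/j)² = j⁻²)
N/U(70) - 1128/(-1772) = 4173/(5*(70⁻²)) - 1128/(-1772) = 4173/(5*(1/4900)) - 1128*(-1/1772) = (4173/5)*4900 + 282/443 = 4089540 + 282/443 = 1811666502/443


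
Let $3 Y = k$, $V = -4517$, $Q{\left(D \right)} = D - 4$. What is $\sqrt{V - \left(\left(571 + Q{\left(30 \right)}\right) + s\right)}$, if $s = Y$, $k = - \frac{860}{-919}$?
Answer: $\frac{i \sqrt{38874135606}}{2757} \approx 71.514 i$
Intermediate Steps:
$Q{\left(D \right)} = -4 + D$ ($Q{\left(D \right)} = D - 4 = -4 + D$)
$k = \frac{860}{919}$ ($k = \left(-860\right) \left(- \frac{1}{919}\right) = \frac{860}{919} \approx 0.9358$)
$Y = \frac{860}{2757}$ ($Y = \frac{1}{3} \cdot \frac{860}{919} = \frac{860}{2757} \approx 0.31193$)
$s = \frac{860}{2757} \approx 0.31193$
$\sqrt{V - \left(\left(571 + Q{\left(30 \right)}\right) + s\right)} = \sqrt{-4517 - \left(\left(571 + \left(-4 + 30\right)\right) + \frac{860}{2757}\right)} = \sqrt{-4517 - \left(\left(571 + 26\right) + \frac{860}{2757}\right)} = \sqrt{-4517 - \left(597 + \frac{860}{2757}\right)} = \sqrt{-4517 - \frac{1646789}{2757}} = \sqrt{- \frac{14100158}{2757}} = \frac{i \sqrt{38874135606}}{2757}$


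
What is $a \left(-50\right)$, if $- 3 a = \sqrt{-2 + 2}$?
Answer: $0$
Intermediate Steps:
$a = 0$ ($a = - \frac{\sqrt{-2 + 2}}{3} = - \frac{\sqrt{0}}{3} = \left(- \frac{1}{3}\right) 0 = 0$)
$a \left(-50\right) = 0 \left(-50\right) = 0$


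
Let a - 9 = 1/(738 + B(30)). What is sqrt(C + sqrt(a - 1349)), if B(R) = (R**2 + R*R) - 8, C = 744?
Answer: sqrt(4762269600 + 2530*I*sqrt(8577203470))/2530 ≈ 27.285 + 0.67082*I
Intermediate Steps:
B(R) = -8 + 2*R**2 (B(R) = (R**2 + R**2) - 8 = 2*R**2 - 8 = -8 + 2*R**2)
a = 22771/2530 (a = 9 + 1/(738 + (-8 + 2*30**2)) = 9 + 1/(738 + (-8 + 2*900)) = 9 + 1/(738 + (-8 + 1800)) = 9 + 1/(738 + 1792) = 9 + 1/2530 = 22771/2530 ≈ 9.0004)
sqrt(C + sqrt(a - 1349)) = sqrt(744 + sqrt(22771/2530 - 1349)) = sqrt(744 + sqrt(-3390199/2530)) = sqrt(744 + I*sqrt(8577203470)/2530)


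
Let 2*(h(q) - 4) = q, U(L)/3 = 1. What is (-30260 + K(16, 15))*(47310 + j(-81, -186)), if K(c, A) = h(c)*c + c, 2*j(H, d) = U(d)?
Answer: -1421805198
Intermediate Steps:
U(L) = 3 (U(L) = 3*1 = 3)
j(H, d) = 3/2 (j(H, d) = (½)*3 = 3/2)
h(q) = 4 + q/2
K(c, A) = c + c*(4 + c/2) (K(c, A) = (4 + c/2)*c + c = c*(4 + c/2) + c = c + c*(4 + c/2))
(-30260 + K(16, 15))*(47310 + j(-81, -186)) = (-30260 + (½)*16*(10 + 16))*(47310 + 3/2) = (-30260 + (½)*16*26)*(94623/2) = (-30260 + 208)*(94623/2) = -30052*94623/2 = -1421805198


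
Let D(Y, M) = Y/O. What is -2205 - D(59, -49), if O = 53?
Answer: -116924/53 ≈ -2206.1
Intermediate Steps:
D(Y, M) = Y/53
-2205 - D(59, -49) = -2205 - 59/53 = -116924/53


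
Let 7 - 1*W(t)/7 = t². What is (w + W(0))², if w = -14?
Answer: 1225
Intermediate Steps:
W(t) = 49 - 7*t²
(w + W(0))² = (-14 + (49 - 7*0²))² = (-14 + (49 - 7*0))² = (-14 + (49 + 0))² = (-14 + 49)² = 35² = 1225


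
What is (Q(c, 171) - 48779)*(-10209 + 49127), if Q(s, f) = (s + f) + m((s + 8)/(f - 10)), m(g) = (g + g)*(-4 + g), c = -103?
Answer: -49133874630478/25921 ≈ -1.8955e+9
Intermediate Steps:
m(g) = 2*g*(-4 + g) (m(g) = (2*g)*(-4 + g) = 2*g*(-4 + g))
Q(s, f) = f + s + 2*(-4 + (8 + s)/(-10 + f))*(8 + s)/(-10 + f) (Q(s, f) = (s + f) + 2*((s + 8)/(f - 10))*(-4 + (s + 8)/(f - 10)) = (f + s) + 2*((8 + s)/(-10 + f))*(-4 + (8 + s)/(-10 + f)) = (f + s) + 2*(-4 + (8 + s)/(-10 + f))*(8 + s)/(-10 + f) = f + s + 2*(-4 + (8 + s)/(-10 + f))*(8 + s)/(-10 + f))
(Q(c, 171) - 48779)*(-10209 + 49127) = (((-10 + 171)**2*(171 - 103) - 2*(8 - 103)*(-48 - 1*(-103) + 4*171))/(-10 + 171)**2 - 48779)*(-10209 + 49127) = ((161**2*68 - 2*(-95)*(-48 + 103 + 684))/161**2 - 48779)*38918 = ((25921*68 - 2*(-95)*739)/25921 - 48779)*38918 = ((1762628 + 140410)/25921 - 48779)*38918 = ((1/25921)*1903038 - 48779)*38918 = (1903038/25921 - 48779)*38918 = -1262497421/25921*38918 = -49133874630478/25921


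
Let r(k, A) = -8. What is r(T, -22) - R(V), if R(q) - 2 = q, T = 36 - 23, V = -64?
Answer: 54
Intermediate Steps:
T = 13
R(q) = 2 + q
r(T, -22) - R(V) = -8 - (2 - 64) = -8 - 1*(-62) = -8 + 62 = 54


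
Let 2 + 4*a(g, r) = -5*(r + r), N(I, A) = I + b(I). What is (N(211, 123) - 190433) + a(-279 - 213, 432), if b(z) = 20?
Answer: -382565/2 ≈ -1.9128e+5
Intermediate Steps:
N(I, A) = 20 + I (N(I, A) = I + 20 = 20 + I)
a(g, r) = -1/2 - 5*r/2 (a(g, r) = -1/2 + (-5*(r + r))/4 = -1/2 + (-10*r)/4 = -1/2 - 5*r/2)
(N(211, 123) - 190433) + a(-279 - 213, 432) = ((20 + 211) - 190433) + (-1/2 - 5/2*432) = (231 - 190433) + (-1/2 - 1080) = -190202 - 2161/2 = -382565/2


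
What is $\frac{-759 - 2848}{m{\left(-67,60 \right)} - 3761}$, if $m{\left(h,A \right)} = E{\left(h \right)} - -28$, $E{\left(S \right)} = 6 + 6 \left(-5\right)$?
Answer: $\frac{3607}{3757} \approx 0.96007$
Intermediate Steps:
$E{\left(S \right)} = -24$ ($E{\left(S \right)} = 6 - 30 = -24$)
$m{\left(h,A \right)} = 4$ ($m{\left(h,A \right)} = -24 - -28 = -24 + 28 = 4$)
$\frac{-759 - 2848}{m{\left(-67,60 \right)} - 3761} = \frac{-759 - 2848}{4 - 3761} = - \frac{3607}{-3757} = \left(-3607\right) \left(- \frac{1}{3757}\right) = \frac{3607}{3757}$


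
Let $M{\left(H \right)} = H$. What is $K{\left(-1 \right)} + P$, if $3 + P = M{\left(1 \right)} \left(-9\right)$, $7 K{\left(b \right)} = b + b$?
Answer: $- \frac{86}{7} \approx -12.286$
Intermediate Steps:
$K{\left(b \right)} = \frac{2 b}{7}$ ($K{\left(b \right)} = \frac{b + b}{7} = \frac{2 b}{7}$)
$P = -12$ ($P = -3 + 1 \left(-9\right) = -3 - 9 = -12$)
$K{\left(-1 \right)} + P = \frac{2}{7} \left(-1\right) - 12 = - \frac{2}{7} - 12 = - \frac{86}{7}$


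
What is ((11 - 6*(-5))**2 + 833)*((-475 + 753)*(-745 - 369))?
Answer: -778565688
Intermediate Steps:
((11 - 6*(-5))**2 + 833)*((-475 + 753)*(-745 - 369)) = ((11 + 30)**2 + 833)*(278*(-1114)) = (41**2 + 833)*(-309692) = (1681 + 833)*(-309692) = 2514*(-309692) = -778565688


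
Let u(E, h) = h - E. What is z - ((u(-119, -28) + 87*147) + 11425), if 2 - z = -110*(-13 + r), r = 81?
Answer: -16823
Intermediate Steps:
z = 7482 (z = 2 - (-110)*(-13 + 81) = 2 - (-110)*68 = 2 - 1*(-7480) = 2 + 7480 = 7482)
z - ((u(-119, -28) + 87*147) + 11425) = 7482 - (((-28 - 1*(-119)) + 87*147) + 11425) = 7482 - (((-28 + 119) + 12789) + 11425) = 7482 - ((91 + 12789) + 11425) = 7482 - (12880 + 11425) = 7482 - 1*24305 = 7482 - 24305 = -16823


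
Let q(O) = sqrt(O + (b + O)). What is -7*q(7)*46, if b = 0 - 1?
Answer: -322*sqrt(13) ≈ -1161.0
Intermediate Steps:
b = -1
q(O) = sqrt(-1 + 2*O) (q(O) = sqrt(O + (-1 + O)) = sqrt(-1 + 2*O))
-7*q(7)*46 = -7*sqrt(-1 + 2*7)*46 = -7*sqrt(-1 + 14)*46 = -7*sqrt(13)*46 = -322*sqrt(13)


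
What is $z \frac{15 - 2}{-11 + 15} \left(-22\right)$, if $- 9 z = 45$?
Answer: $\frac{715}{2} \approx 357.5$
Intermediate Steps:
$z = -5$ ($z = \left(- \frac{1}{9}\right) 45 = -5$)
$z \frac{15 - 2}{-11 + 15} \left(-22\right) = - 5 \frac{15 - 2}{-11 + 15} \left(-22\right) = - 5 \cdot \frac{13}{4} \left(-22\right) = - 5 \cdot 13 \cdot \frac{1}{4} \left(-22\right) = \left(-5\right) \frac{13}{4} \left(-22\right) = \left(- \frac{65}{4}\right) \left(-22\right) = \frac{715}{2}$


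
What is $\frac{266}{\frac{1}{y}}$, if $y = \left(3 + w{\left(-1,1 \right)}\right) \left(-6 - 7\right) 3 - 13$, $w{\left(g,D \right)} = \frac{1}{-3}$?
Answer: $-31122$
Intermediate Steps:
$w{\left(g,D \right)} = - \frac{1}{3}$
$y = -117$ ($y = \left(3 - \frac{1}{3}\right) \left(-6 - 7\right) 3 - 13 = \frac{8}{3} \left(-13\right) 3 - 13 = \left(- \frac{104}{3}\right) 3 - 13 = -104 - 13 = -117$)
$\frac{266}{\frac{1}{y}} = \frac{266}{\frac{1}{-117}} = \frac{266}{- \frac{1}{117}} = 266 \left(-117\right) = -31122$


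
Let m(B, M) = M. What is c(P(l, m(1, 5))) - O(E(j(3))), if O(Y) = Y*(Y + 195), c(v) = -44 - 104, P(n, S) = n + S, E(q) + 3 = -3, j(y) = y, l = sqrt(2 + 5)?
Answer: 986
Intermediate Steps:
l = sqrt(7) ≈ 2.6458
E(q) = -6 (E(q) = -3 - 3 = -6)
P(n, S) = S + n
c(v) = -148
O(Y) = Y*(195 + Y)
c(P(l, m(1, 5))) - O(E(j(3))) = -148 - (-6)*(195 - 6) = -148 - (-6)*189 = -148 - 1*(-1134) = -148 + 1134 = 986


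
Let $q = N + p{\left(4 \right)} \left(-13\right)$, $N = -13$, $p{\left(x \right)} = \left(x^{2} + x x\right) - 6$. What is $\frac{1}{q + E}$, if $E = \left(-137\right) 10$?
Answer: $- \frac{1}{1721} \approx -0.00058106$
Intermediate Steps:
$p{\left(x \right)} = -6 + 2 x^{2}$ ($p{\left(x \right)} = \left(x^{2} + x^{2}\right) - 6 = 2 x^{2} - 6 = -6 + 2 x^{2}$)
$q = -351$ ($q = -13 + \left(-6 + 2 \cdot 4^{2}\right) \left(-13\right) = -13 + \left(-6 + 2 \cdot 16\right) \left(-13\right) = -13 + \left(-6 + 32\right) \left(-13\right) = -13 + 26 \left(-13\right) = -13 - 338 = -351$)
$E = -1370$
$\frac{1}{q + E} = \frac{1}{-351 - 1370} = \frac{1}{-1721} = - \frac{1}{1721}$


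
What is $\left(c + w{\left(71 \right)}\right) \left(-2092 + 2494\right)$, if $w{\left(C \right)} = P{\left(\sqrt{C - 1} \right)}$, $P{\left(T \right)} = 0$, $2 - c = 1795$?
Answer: $-720786$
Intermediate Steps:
$c = -1793$ ($c = 2 - 1795 = -1793$)
$w{\left(C \right)} = 0$
$\left(c + w{\left(71 \right)}\right) \left(-2092 + 2494\right) = \left(-1793 + 0\right) \left(-2092 + 2494\right) = \left(-1793\right) 402 = -720786$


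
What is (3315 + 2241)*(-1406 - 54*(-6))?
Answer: -6011592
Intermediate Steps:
(3315 + 2241)*(-1406 - 54*(-6)) = 5556*(-1406 - 9*(-36)) = 5556*(-1406 + 324) = 5556*(-1082) = -6011592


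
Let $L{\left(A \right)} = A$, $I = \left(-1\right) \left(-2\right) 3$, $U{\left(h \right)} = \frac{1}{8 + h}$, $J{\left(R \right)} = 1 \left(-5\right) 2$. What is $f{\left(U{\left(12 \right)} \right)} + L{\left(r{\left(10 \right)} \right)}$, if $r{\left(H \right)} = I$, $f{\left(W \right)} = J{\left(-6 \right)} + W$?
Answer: $- \frac{79}{20} \approx -3.95$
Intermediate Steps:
$J{\left(R \right)} = -10$ ($J{\left(R \right)} = \left(-5\right) 2 = -10$)
$I = 6$ ($I = 2 \cdot 3 = 6$)
$f{\left(W \right)} = -10 + W$
$r{\left(H \right)} = 6$
$f{\left(U{\left(12 \right)} \right)} + L{\left(r{\left(10 \right)} \right)} = \left(-10 + \frac{1}{8 + 12}\right) + 6 = \left(-10 + \frac{1}{20}\right) + 6 = - \frac{199}{20} + 6 = - \frac{79}{20}$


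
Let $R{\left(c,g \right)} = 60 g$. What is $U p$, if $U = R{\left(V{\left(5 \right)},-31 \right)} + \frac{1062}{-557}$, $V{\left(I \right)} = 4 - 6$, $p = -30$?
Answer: $\frac{31112460}{557} \approx 55857.0$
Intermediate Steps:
$V{\left(I \right)} = -2$ ($V{\left(I \right)} = 4 - 6 = -2$)
$U = - \frac{1037082}{557}$ ($U = 60 \left(-31\right) + \frac{1062}{-557} = -1860 + 1062 \left(- \frac{1}{557}\right) = -1860 - \frac{1062}{557} = - \frac{1037082}{557} \approx -1861.9$)
$U p = \left(- \frac{1037082}{557}\right) \left(-30\right) = \frac{31112460}{557}$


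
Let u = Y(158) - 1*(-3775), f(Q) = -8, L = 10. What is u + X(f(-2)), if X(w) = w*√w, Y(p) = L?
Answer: 3785 - 16*I*√2 ≈ 3785.0 - 22.627*I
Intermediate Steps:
Y(p) = 10
u = 3785 (u = 10 - 1*(-3775) = 10 + 3775 = 3785)
X(w) = w^(3/2)
u + X(f(-2)) = 3785 + (-8)^(3/2) = 3785 - 16*I*√2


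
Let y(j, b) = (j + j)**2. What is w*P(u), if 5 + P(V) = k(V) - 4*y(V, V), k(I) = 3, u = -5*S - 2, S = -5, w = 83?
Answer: -702678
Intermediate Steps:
y(j, b) = 4*j**2 (y(j, b) = (2*j)**2 = 4*j**2)
u = 23 (u = -5*(-5) - 2 = 25 - 2 = 23)
P(V) = -2 - 16*V**2 (P(V) = -5 + (3 - 16*V**2) = -2 - 16*V**2)
w*P(u) = 83*(-2 - 16*23**2) = 83*(-2 - 16*529) = 83*(-2 - 8464) = 83*(-8466) = -702678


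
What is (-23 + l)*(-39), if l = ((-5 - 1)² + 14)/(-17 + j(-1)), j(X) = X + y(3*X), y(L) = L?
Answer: 6929/7 ≈ 989.86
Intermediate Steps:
j(X) = 4*X (j(X) = X + 3*X = 4*X)
l = -50/21 (l = ((-5 - 1)² + 14)/(-17 + 4*(-1)) = ((-6)² + 14)/(-17 - 4) = (36 + 14)/(-21) = 50*(-1/21) = -50/21 ≈ -2.3810)
(-23 + l)*(-39) = (-23 - 50/21)*(-39) = -533/21*(-39) = 6929/7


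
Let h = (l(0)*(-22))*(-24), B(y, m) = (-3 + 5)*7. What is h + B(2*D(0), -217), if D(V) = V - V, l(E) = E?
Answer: 14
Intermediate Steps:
D(V) = 0
B(y, m) = 14 (B(y, m) = 2*7 = 14)
h = 0 (h = (0*(-22))*(-24) = 0*(-24) = 0)
h + B(2*D(0), -217) = 0 + 14 = 14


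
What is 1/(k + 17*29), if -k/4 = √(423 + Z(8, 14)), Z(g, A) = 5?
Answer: 493/236201 + 8*√107/236201 ≈ 0.0024376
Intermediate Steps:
k = -8*√107 (k = -4*√(423 + 5) = -8*√107 ≈ -82.753)
1/(k + 17*29) = 1/(-8*√107 + 17*29) = 1/(-8*√107 + 493) = 1/(493 - 8*√107)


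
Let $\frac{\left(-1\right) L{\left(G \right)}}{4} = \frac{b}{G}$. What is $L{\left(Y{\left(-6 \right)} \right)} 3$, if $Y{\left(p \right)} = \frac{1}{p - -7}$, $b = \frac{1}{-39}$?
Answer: $\frac{4}{13} \approx 0.30769$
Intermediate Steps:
$b = - \frac{1}{39} \approx -0.025641$
$Y{\left(p \right)} = \frac{1}{7 + p}$ ($Y{\left(p \right)} = \frac{1}{p + 7} = \frac{1}{7 + p}$)
$L{\left(G \right)} = \frac{4}{39 G}$ ($L{\left(G \right)} = - 4 \left(- \frac{1}{39 G}\right) = \frac{4}{39 G}$)
$L{\left(Y{\left(-6 \right)} \right)} 3 = \frac{4}{39 \frac{1}{7 - 6}} \cdot 3 = \frac{4}{39 \cdot 1^{-1}} \cdot 3 = \frac{4}{39 \cdot 1} \cdot 3 = \frac{4}{39} \cdot 1 \cdot 3 = \frac{4}{39} \cdot 3 = \frac{4}{13}$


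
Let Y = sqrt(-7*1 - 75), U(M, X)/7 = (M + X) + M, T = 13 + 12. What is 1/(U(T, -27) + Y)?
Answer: 161/26003 - I*sqrt(82)/26003 ≈ 0.0061916 - 0.00034824*I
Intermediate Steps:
T = 25
U(M, X) = 7*X + 14*M (U(M, X) = 7*((M + X) + M) = 7*(X + 2*M) = 7*X + 14*M)
Y = I*sqrt(82) (Y = sqrt(-7 - 75) = sqrt(-82) = I*sqrt(82) ≈ 9.0554*I)
1/(U(T, -27) + Y) = 1/((7*(-27) + 14*25) + I*sqrt(82)) = 1/((-189 + 350) + I*sqrt(82)) = 1/(161 + I*sqrt(82))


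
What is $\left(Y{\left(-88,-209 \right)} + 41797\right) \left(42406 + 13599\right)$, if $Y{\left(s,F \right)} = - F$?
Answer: $2352546030$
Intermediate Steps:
$\left(Y{\left(-88,-209 \right)} + 41797\right) \left(42406 + 13599\right) = \left(\left(-1\right) \left(-209\right) + 41797\right) \left(42406 + 13599\right) = \left(209 + 41797\right) 56005 = 42006 \cdot 56005 = 2352546030$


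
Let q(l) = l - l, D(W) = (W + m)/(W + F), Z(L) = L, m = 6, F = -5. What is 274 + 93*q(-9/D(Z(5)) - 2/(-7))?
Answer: 274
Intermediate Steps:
D(W) = (6 + W)/(-5 + W) (D(W) = (W + 6)/(W - 5) = (6 + W)/(-5 + W))
q(l) = 0
274 + 93*q(-9/D(Z(5)) - 2/(-7)) = 274 + 93*0 = 274 + 0 = 274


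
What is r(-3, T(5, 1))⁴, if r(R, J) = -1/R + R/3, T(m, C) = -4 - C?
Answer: 16/81 ≈ 0.19753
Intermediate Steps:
r(R, J) = -1/R + R/3 (r(R, J) = -1/R + R*(⅓) = -1/R + R/3)
r(-3, T(5, 1))⁴ = (-1/(-3) + (⅓)*(-3))⁴ = (-1*(-⅓) - 1)⁴ = (⅓ - 1)⁴ = (-⅔)⁴ = 16/81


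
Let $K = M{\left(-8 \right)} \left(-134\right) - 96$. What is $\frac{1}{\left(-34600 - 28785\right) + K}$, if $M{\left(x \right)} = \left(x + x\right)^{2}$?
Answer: $- \frac{1}{97785} \approx -1.0227 \cdot 10^{-5}$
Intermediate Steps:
$M{\left(x \right)} = 4 x^{2}$ ($M{\left(x \right)} = \left(2 x\right)^{2} = 4 x^{2}$)
$K = -34400$ ($K = 4 \left(-8\right)^{2} \left(-134\right) - 96 = 4 \cdot 64 \left(-134\right) - 96 = 256 \left(-134\right) - 96 = -34304 - 96 = -34400$)
$\frac{1}{\left(-34600 - 28785\right) + K} = \frac{1}{\left(-34600 - 28785\right) - 34400} = \frac{1}{-63385 - 34400} = \frac{1}{-97785} = - \frac{1}{97785}$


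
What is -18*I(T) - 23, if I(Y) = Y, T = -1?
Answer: -5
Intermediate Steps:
-18*I(T) - 23 = -18*(-1) - 23 = 18 - 23 = -5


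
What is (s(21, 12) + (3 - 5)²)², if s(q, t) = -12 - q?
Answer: 841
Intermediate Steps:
(s(21, 12) + (3 - 5)²)² = ((-12 - 1*21) + (3 - 5)²)² = ((-12 - 21) + (-2)²)² = (-33 + 4)² = (-29)² = 841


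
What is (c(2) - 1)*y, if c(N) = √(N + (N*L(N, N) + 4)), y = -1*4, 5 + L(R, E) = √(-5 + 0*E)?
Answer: 4 - 4*√(-4 + 2*I*√5) ≈ 0.e-10 - 8.9443*I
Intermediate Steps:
L(R, E) = -5 + I*√5 (L(R, E) = -5 + √(-5 + 0*E) = -5 + √(-5 + 0) = -5 + √(-5) = -5 + I*√5)
y = -4
c(N) = √(4 + N + N*(-5 + I*√5)) (c(N) = √(N + (N*(-5 + I*√5) + 4)) = √(N + (4 + N*(-5 + I*√5))) = √(4 + N + N*(-5 + I*√5)))
(c(2) - 1)*y = (√(4 + 2 - 1*2*(5 - I*√5)) - 1)*(-4) = (√(4 + 2 + (-10 + 2*I*√5)) - 1)*(-4) = (√(-4 + 2*I*√5) - 1)*(-4) = (-1 + √(-4 + 2*I*√5))*(-4) = 4 - 4*√(-4 + 2*I*√5)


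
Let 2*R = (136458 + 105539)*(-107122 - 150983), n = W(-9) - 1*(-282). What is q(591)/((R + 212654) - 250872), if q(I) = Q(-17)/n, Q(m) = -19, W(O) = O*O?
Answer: 38/22673238499923 ≈ 1.6760e-12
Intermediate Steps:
W(O) = O²
n = 363 (n = (-9)² - 1*(-282) = 81 + 282 = 363)
R = -62460635685/2 (R = ((136458 + 105539)*(-107122 - 150983))/2 = (241997*(-258105))/2 = (½)*(-62460635685) = -62460635685/2 ≈ -3.1230e+10)
q(I) = -19/363
q(591)/((R + 212654) - 250872) = -19/(363*((-62460635685/2 + 212654) - 250872)) = -19/(363*(-62460210377/2 - 250872)) = -19/(363*(-62460712121/2)) = -19/363*(-2/62460712121) = 38/22673238499923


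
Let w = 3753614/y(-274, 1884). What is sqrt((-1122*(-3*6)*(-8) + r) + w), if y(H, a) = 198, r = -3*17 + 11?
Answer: I*sqrt(155346235)/33 ≈ 377.69*I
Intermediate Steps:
r = -40 (r = -51 + 11 = -40)
w = 1876807/99 (w = 3753614/198 = 3753614*(1/198) = 1876807/99 ≈ 18958.)
sqrt((-1122*(-3*6)*(-8) + r) + w) = sqrt((-1122*(-3*6)*(-8) - 40) + 1876807/99) = sqrt((-(-20196)*(-8) - 40) + 1876807/99) = sqrt((-1122*144 - 40) + 1876807/99) = sqrt((-161568 - 40) + 1876807/99) = sqrt(-161608 + 1876807/99) = sqrt(-14122385/99) = I*sqrt(155346235)/33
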